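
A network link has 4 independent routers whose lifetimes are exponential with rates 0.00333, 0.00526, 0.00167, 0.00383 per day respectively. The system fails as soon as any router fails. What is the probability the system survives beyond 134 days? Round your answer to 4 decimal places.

The time to first failure is exponential with rate Σλ = 0.00333 + 0.00526 + 0.00167 + 0.00383 = 0.01409.
P(min > 134) = e^(−0.01409·134) = e^(−1.8881) ≈ 0.1514.

0.1514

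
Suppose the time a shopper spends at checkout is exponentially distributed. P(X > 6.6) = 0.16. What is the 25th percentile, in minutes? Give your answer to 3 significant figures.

e^(−λ·6.6) = 0.16 ⇒ λ = −ln(0.16)/6.6 = 0.277664.
25th percentile: 1 − e^(−λt) = 0.25, t = −ln(0.75)/λ = 1.03608 minutes.

1.04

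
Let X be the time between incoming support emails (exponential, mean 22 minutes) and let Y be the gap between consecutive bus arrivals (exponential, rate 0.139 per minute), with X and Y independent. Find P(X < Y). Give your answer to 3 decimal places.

λ_1 = 1/22 = 0.0454545, λ_2 = 0.139.
For independent exponentials, P(X < Y) = λ_1/(λ_1+λ_2) = 0.0454545/0.184455 ≈ 0.246.

0.246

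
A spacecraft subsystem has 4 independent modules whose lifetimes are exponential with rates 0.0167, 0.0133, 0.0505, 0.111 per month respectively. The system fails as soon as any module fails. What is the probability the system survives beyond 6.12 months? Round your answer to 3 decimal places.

The time to first failure is exponential with rate Σλ = 0.0167 + 0.0133 + 0.0505 + 0.111 = 0.1915.
P(min > 6.12) = e^(−0.1915·6.12) = e^(−1.172) ≈ 0.310.

0.310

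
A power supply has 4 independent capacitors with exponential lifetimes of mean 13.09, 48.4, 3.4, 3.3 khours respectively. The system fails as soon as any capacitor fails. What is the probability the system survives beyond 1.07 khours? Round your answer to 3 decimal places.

0.476

The first failure time is exponential with rate Σλ_i = 1/13.09 + 1/48.4 + 1/3.4 + 1/3.3 = 0.694203 per khour.
P(min > 1.07) = e^(−0.694203·1.07) = e^(−0.7428) ≈ 0.476.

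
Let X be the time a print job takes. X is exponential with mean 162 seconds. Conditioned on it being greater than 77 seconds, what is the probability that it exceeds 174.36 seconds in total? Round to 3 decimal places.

The rate is λ = 1/162 = 0.00617284 per second.
The exponential is memoryless, so the remaining time is again Exp(λ): the condition X > 77 is irrelevant.
P(X > 97.36) = e^(−0.60099) ≈ 0.548.

0.548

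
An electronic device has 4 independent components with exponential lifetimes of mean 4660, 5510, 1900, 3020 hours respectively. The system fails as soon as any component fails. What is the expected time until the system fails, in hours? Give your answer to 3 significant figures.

The first failure time is exponential with rate Σλ_i = 1/4660 + 1/5510 + 1/1900 + 1/3020 = 0.00125352 per hour.
E[min] = 1/Σλ = 1/0.00125352 = 797.752 hours.

798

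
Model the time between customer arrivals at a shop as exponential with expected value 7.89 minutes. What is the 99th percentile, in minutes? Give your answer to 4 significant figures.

The rate is λ = 1/7.89 = 0.126743 per minute.
Set 1 − e^(−λt) = 0.99, so t = −ln(0.01)/λ = 4.6052/0.126743 ≈ 36.3348 minutes.

36.33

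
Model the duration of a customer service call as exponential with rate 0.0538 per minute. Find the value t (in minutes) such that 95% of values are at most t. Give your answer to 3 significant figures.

Set 1 − e^(−λt) = 0.95, so t = −ln(0.05)/λ = 2.9957/0.0538 ≈ 55.6828 minutes.

55.7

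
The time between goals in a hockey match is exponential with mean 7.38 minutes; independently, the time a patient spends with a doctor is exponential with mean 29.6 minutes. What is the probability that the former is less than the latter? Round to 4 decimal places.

λ_1 = 1/7.38 = 0.135501, λ_2 = 1/29.6 = 0.0337838.
For independent exponentials, P(the former < the latter) = λ_1/(λ_1+λ_2) = 0.135501/0.169285 ≈ 0.8004.

0.8004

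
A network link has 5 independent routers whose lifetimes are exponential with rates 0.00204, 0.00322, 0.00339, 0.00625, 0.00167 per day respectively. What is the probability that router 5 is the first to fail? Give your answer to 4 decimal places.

0.1008

The time to first failure is exponential with rate Σλ = 0.00204 + 0.00322 + 0.00339 + 0.00625 + 0.00167 = 0.01657.
P(router 5 first) = λ_5/Σλ = 0.00167/0.01657 ≈ 0.1008.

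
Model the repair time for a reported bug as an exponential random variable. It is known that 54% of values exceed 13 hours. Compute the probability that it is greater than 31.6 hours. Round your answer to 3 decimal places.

e^(−λ·13) = 0.54 ⇒ λ = −ln(0.54)/13 = 0.0473989.
P(X > 31.6) = e^(−0.0473989·31.6) = e^(−1.4978) ≈ 0.224.

0.224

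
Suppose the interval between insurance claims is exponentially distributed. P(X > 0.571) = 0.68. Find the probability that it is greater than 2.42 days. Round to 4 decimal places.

e^(−λ·0.571) = 0.68 ⇒ λ = −ln(0.68)/0.571 = 0.675416.
P(X > 2.42) = e^(−0.675416·2.42) = e^(−1.6345) ≈ 0.1950.

0.1950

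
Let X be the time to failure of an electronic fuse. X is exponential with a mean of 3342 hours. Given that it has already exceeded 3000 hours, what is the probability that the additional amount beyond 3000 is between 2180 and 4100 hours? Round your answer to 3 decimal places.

0.228

The rate is λ = 1/3342 = 0.000299222 per hour.
Memoryless: the residual past 3000 is again Exp(λ).
P(2180 < residual < 4100) = e^(−λ·2180) − e^(−λ·4100) = 0.52084 − 0.29323 ≈ 0.228.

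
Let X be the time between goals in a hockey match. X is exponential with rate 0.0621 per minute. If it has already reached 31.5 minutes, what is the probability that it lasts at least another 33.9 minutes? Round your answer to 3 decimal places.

0.122

By the memoryless property, P(X > 31.5+33.9 | X > 31.5) = P(X > 33.9).
P(X > 33.9) = e^(−2.1052) ≈ 0.122.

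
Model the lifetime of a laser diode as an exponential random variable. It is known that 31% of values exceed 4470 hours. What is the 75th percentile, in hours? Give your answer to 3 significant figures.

5290

e^(−λ·4470) = 0.31 ⇒ λ = −ln(0.31)/4470 = 0.00026201.
75th percentile: 1 − e^(−λt) = 0.75, t = −ln(0.25)/λ = 5291.01 hours.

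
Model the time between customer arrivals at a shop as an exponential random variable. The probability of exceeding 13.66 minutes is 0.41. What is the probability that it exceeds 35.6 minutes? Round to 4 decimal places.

e^(−λ·13.66) = 0.41 ⇒ λ = −ln(0.41)/13.66 = 0.0652707.
P(X > 35.6) = e^(−0.0652707·35.6) = e^(−2.3236) ≈ 0.0979.

0.0979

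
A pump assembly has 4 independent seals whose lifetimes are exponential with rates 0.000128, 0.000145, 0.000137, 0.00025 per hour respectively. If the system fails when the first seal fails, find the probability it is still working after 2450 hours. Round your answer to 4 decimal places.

The time to first failure is exponential with rate Σλ = 0.000128 + 0.000145 + 0.000137 + 0.00025 = 0.00066.
P(min > 2450) = e^(−0.00066·2450) = e^(−1.617) ≈ 0.1985.

0.1985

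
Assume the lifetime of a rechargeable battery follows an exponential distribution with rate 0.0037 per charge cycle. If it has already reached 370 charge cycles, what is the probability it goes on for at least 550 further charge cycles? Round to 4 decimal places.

By the memoryless property, P(X > 370+550 | X > 370) = P(X > 550).
P(X > 550) = e^(−2.035) ≈ 0.1307.

0.1307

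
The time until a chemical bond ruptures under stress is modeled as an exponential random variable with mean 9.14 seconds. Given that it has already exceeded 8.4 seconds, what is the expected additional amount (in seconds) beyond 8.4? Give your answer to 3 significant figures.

The rate is λ = 1/9.14 = 0.109409 per second.
By memorylessness, the remaining amount past any threshold is again Exp(λ) with mean 1/λ = 9.14 seconds.

9.14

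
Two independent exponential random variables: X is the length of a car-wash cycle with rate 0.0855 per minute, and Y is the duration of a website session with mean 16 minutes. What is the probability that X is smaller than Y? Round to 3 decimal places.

λ_1 = 0.0855, λ_2 = 1/16 = 0.0625.
For independent exponentials, P(X < Y) = λ_1/(λ_1+λ_2) = 0.0855/0.148 ≈ 0.578.

0.578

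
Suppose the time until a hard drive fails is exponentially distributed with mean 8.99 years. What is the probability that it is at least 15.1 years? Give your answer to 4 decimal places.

0.1864

The rate is λ = 1/8.99 = 0.111235 per year.
P(X > 15.1) = e^(−λ·15.1) = e^(−1.6796) ≈ 0.1864.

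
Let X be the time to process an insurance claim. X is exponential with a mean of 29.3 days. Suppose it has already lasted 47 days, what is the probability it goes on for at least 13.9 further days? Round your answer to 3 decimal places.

0.622

The rate is λ = 1/29.3 = 0.0341297 per day.
P(X > s+t | X > s) = e^(−λ(s+t))/e^(−λs) = e^(−λt), independent of s = 47.
P(X > 13.9) = e^(−0.4744) ≈ 0.622.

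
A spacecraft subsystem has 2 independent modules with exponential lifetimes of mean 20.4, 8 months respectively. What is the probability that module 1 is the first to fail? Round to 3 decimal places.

Rates: λ_i = 1/mean_i → 0.0490196, 0.125; Σλ = 0.17402.
P(module 1 first) = λ_1/Σλ = 0.0490196/0.17402 ≈ 0.282.

0.282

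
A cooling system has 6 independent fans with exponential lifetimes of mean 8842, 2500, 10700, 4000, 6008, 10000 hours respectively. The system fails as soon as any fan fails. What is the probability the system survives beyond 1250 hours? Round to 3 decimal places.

0.246

The first failure time is exponential with rate Σλ_i = 1/8842 + 1/2500 + 1/10700 + 1/4000 + 1/6008 + 1/10000 = 0.001123 per hour.
P(min > 1250) = e^(−0.001123·1250) = e^(−1.4037) ≈ 0.246.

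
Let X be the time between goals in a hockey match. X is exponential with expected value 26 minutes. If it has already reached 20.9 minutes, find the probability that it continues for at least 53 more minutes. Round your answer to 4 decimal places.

The rate is λ = 1/26 = 0.0384615 per minute.
P(X > s+t | X > s) = e^(−λ(s+t))/e^(−λs) = e^(−λt), independent of s = 20.9.
P(X > 53) = e^(−2.0385) ≈ 0.1302.

0.1302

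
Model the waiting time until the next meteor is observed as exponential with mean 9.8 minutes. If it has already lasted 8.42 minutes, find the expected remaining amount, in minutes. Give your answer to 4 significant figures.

9.800

The rate is λ = 1/9.8 = 0.102041 per minute.
By memorylessness, the remaining amount past any threshold is again Exp(λ) with mean 1/λ = 9.8 minutes.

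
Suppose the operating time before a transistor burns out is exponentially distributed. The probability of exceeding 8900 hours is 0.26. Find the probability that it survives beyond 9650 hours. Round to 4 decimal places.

e^(−λ·8900) = 0.26 ⇒ λ = −ln(0.26)/8900 = 0.000151357.
P(X > 9650) = e^(−0.000151357·9650) = e^(−1.4606) ≈ 0.2321.

0.2321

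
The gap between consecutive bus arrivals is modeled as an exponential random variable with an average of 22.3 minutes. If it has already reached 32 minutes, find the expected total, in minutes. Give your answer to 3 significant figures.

The rate is λ = 1/22.3 = 0.044843 per minute.
By memorylessness, E[X | X > 32] = 32 + 1/λ = 32 + 22.3 = 54.3 minutes.

54.3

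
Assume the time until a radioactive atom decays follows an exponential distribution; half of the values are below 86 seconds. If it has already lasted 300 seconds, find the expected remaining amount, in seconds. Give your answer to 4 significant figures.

124.1

For an exponential, median = ln(2)/λ, so λ = ln 2 / 86 = 0.00805985 per second.
By memorylessness, the remaining amount past any threshold is again Exp(λ) with mean 1/λ = 124.072 seconds.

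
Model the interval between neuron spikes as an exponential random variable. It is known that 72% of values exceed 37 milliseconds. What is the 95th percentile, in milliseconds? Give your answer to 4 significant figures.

337.4

e^(−λ·37) = 0.72 ⇒ λ = −ln(0.72)/37 = 0.00887849.
95th percentile: 1 − e^(−λt) = 0.95, t = −ln(0.05)/λ = 337.415 milliseconds.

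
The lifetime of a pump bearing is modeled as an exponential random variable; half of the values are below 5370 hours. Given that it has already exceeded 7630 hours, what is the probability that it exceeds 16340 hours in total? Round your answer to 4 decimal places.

For an exponential, median = ln(2)/λ, so λ = ln 2 / 5370 = 0.000129078 per hour.
P(X > s+t | X > s) = e^(−λ(s+t))/e^(−λs) = e^(−λt), independent of s = 7630.
P(X > 8710) = e^(−1.1243) ≈ 0.3249.

0.3249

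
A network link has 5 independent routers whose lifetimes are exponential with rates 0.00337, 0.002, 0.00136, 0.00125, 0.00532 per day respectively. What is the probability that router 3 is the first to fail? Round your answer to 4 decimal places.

The time to first failure is exponential with rate Σλ = 0.00337 + 0.002 + 0.00136 + 0.00125 + 0.00532 = 0.0133.
P(router 3 first) = λ_3/Σλ = 0.00136/0.0133 ≈ 0.1023.

0.1023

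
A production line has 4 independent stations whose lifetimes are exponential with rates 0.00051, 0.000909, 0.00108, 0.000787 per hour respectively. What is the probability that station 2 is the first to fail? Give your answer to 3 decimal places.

The time to first failure is exponential with rate Σλ = 0.00051 + 0.000909 + 0.00108 + 0.000787 = 0.003286.
P(station 2 first) = λ_2/Σλ = 0.000909/0.003286 ≈ 0.277.

0.277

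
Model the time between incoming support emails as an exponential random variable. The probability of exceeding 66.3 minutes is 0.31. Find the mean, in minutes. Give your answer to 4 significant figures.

e^(−λ·66.3) = 0.31 ⇒ λ = −ln(0.31)/66.3 = 0.0176649.
Mean = 1/λ = 56.6094 minutes.

56.61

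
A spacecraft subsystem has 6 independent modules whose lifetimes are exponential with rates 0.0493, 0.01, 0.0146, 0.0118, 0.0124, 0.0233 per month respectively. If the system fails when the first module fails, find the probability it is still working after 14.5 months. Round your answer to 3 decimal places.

0.172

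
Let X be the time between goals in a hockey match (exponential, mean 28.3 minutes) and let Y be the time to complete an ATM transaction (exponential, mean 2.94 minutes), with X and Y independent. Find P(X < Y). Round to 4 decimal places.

λ_1 = 1/28.3 = 0.0353357, λ_2 = 1/2.94 = 0.340136.
For independent exponentials, P(X < Y) = λ_1/(λ_1+λ_2) = 0.0353357/0.375472 ≈ 0.0941.

0.0941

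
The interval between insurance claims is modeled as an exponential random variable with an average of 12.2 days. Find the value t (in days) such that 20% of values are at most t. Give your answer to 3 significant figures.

2.72

The rate is λ = 1/12.2 = 0.0819672 per day.
Set 1 − e^(−λt) = 0.2, so t = −ln(0.8)/λ = 0.22314/0.0819672 ≈ 2.72235 days.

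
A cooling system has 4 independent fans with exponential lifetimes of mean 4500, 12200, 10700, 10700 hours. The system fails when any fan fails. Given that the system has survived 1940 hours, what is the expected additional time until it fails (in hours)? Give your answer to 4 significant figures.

First-failure rate Σλ = 1/4500 + 1/12200 + 1/10700 + 1/10700 = 0.000491105.
By memorylessness the expected residual is 1/Σλ = 2036.22 hours, regardless of the 1940 already elapsed.

2036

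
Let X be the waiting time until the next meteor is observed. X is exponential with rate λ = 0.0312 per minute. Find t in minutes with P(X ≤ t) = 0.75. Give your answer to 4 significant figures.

44.43

Set 1 − e^(−λt) = 0.75, so t = −ln(0.25)/λ = 1.3863/0.0312 ≈ 44.4325 minutes.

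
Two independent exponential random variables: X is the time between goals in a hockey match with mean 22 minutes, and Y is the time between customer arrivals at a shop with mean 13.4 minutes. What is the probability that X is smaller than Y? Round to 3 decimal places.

0.379

λ_1 = 1/22 = 0.0454545, λ_2 = 1/13.4 = 0.0746269.
For independent exponentials, P(X < Y) = λ_1/(λ_1+λ_2) = 0.0454545/0.120081 ≈ 0.379.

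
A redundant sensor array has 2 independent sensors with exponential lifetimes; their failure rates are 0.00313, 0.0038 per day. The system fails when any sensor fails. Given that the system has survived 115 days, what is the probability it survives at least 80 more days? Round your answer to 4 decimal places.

0.5744

Time to first failure ~ Exp(Σλ) with Σλ = 0.00693.
By memorylessness, P(T > 115+80 | T > 115) = P(T > 80) = e^(−0.00693·80) ≈ 0.5744.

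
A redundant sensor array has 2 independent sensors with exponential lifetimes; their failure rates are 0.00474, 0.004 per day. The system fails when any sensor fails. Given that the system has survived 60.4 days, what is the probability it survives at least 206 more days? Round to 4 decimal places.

Time to first failure ~ Exp(Σλ) with Σλ = 0.00874.
By memorylessness, P(T > 60.4+206 | T > 60.4) = P(T > 206) = e^(−0.00874·206) ≈ 0.1652.

0.1652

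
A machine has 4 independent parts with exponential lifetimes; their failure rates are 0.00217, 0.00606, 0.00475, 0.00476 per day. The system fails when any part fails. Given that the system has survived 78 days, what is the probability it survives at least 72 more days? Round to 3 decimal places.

0.279

Time to first failure ~ Exp(Σλ) with Σλ = 0.01774.
By memorylessness, P(T > 78+72 | T > 78) = P(T > 72) = e^(−0.01774·72) ≈ 0.279.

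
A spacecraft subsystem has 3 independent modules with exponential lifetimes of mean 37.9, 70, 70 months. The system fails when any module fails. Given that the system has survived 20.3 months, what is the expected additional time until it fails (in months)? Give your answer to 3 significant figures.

18.2

First-failure rate Σλ = 1/37.9 + 1/70 + 1/70 = 0.0549567.
By memorylessness the expected residual is 1/Σλ = 18.1962 months, regardless of the 20.3 already elapsed.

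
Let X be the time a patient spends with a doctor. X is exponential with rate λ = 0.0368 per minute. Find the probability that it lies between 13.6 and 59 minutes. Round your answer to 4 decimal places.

P(13.6 < X < 59) = e^(−λ·13.6) − e^(−λ·59) = 0.60624 − 0.11404 ≈ 0.4922.

0.4922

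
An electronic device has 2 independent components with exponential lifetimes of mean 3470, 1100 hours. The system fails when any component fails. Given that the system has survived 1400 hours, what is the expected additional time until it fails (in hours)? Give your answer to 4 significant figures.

First-failure rate Σλ = 1/3470 + 1/1100 = 0.00119728.
By memorylessness the expected residual is 1/Σλ = 835.23 hours, regardless of the 1400 already elapsed.

835.2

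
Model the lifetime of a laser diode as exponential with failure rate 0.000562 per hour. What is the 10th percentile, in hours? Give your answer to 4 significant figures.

Set 1 − e^(−λt) = 0.1, so t = −ln(0.9)/λ = 0.10536/0.000562 ≈ 187.474 hours.

187.5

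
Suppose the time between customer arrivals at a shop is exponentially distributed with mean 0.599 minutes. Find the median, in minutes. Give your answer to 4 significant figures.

0.4152

The rate is λ = 1/0.599 = 1.66945 per minute.
Set 1 − e^(−λt) = 0.5, so t = −ln(0.5)/λ = 0.69315/1.66945 ≈ 0.415195 minutes.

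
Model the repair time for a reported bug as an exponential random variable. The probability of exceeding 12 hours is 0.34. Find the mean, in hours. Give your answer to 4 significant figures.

11.12

e^(−λ·12) = 0.34 ⇒ λ = −ln(0.34)/12 = 0.0899008.
Mean = 1/λ = 11.1234 hours.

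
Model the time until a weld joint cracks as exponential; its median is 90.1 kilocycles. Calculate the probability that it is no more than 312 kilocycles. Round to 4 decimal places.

For an exponential, median = ln(2)/λ, so λ = ln 2 / 90.1 = 0.00769309 per kilocycle.
P(X ≤ 312) = 1 − e^(−λ·312) = 1 − e^(−2.4002) ≈ 0.9093.

0.9093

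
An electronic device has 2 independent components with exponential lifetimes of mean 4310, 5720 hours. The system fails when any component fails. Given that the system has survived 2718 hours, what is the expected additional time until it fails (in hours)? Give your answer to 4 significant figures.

First-failure rate Σλ = 1/4310 + 1/5720 = 0.000406844.
By memorylessness the expected residual is 1/Σλ = 2457.95 hours, regardless of the 2718 already elapsed.

2458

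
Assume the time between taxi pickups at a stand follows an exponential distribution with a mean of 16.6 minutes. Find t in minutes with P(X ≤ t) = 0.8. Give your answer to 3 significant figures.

The rate is λ = 1/16.6 = 0.060241 per minute.
Set 1 − e^(−λt) = 0.8, so t = −ln(0.2)/λ = 1.6094/0.060241 ≈ 26.7167 minutes.

26.7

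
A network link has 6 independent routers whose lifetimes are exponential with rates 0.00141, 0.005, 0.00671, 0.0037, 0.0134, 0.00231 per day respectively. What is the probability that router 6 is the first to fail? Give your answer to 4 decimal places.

The time to first failure is exponential with rate Σλ = 0.00141 + 0.005 + 0.00671 + 0.0037 + 0.0134 + 0.00231 = 0.03253.
P(router 6 first) = λ_6/Σλ = 0.00231/0.03253 ≈ 0.0710.

0.0710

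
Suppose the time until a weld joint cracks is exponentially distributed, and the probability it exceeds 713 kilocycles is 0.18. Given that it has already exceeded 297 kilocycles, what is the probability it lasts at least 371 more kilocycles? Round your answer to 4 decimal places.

0.4097

From e^(−λ·713) = 0.18, λ = −ln(0.18)/713 = 0.00240505.
Memoryless: P(X > 297+371 | X > 297) = P(X > 371) = e^(−0.00240505·371) ≈ 0.4097.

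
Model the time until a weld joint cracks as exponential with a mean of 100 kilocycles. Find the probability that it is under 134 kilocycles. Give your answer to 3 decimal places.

0.738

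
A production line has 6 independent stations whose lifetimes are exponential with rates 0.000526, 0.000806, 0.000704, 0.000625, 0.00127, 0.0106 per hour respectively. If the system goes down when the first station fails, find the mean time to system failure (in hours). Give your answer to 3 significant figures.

68.8

The time to first failure is exponential with rate Σλ = 0.000526 + 0.000806 + 0.000704 + 0.000625 + 0.00127 + 0.0106 = 0.014531.
E[min] = 1/Σλ = 1/0.014531 = 68.8184 hours.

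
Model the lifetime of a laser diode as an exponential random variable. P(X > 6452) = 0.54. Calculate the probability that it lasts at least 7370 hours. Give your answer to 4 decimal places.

e^(−λ·6452) = 0.54 ⇒ λ = −ln(0.54)/6452 = 0.0000955031.
P(X > 7370) = e^(−0.0000955031·7370) = e^(−0.70386) ≈ 0.4947.

0.4947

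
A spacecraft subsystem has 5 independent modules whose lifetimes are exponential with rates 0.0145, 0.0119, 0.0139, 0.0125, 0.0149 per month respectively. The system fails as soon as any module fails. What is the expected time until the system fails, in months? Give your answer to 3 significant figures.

14.8

The time to first failure is exponential with rate Σλ = 0.0145 + 0.0119 + 0.0139 + 0.0125 + 0.0149 = 0.0677.
E[min] = 1/Σλ = 1/0.0677 = 14.771 months.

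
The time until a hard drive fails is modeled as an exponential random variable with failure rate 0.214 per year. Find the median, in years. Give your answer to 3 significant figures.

Set 1 − e^(−λt) = 0.5, so t = −ln(0.5)/λ = 0.69315/0.214 ≈ 3.23901 years.

3.24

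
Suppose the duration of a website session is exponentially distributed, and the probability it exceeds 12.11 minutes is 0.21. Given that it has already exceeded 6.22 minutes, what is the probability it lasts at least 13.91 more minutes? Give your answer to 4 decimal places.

From e^(−λ·12.11) = 0.21, λ = −ln(0.21)/12.11 = 0.128873.
Memoryless: P(X > 6.22+13.91 | X > 6.22) = P(X > 13.91) = e^(−0.128873·13.91) ≈ 0.1665.

0.1665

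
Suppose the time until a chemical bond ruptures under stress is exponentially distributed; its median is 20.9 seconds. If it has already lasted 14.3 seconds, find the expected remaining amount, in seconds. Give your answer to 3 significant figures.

For an exponential, median = ln(2)/λ, so λ = ln 2 / 20.9 = 0.0331649 per second.
By memorylessness, the remaining amount past any threshold is again Exp(λ) with mean 1/λ = 30.1523 seconds.

30.2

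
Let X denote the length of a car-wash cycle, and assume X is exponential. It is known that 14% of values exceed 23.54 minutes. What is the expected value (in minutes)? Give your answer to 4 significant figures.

e^(−λ·23.54) = 0.14 ⇒ λ = −ln(0.14)/23.54 = 0.0835222.
Mean = 1/λ = 11.9729 minutes.

11.97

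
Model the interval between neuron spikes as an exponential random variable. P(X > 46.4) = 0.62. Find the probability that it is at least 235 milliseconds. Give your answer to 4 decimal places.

e^(−λ·46.4) = 0.62 ⇒ λ = −ln(0.62)/46.4 = 0.0103025.
P(X > 235) = e^(−0.0103025·235) = e^(−2.4211) ≈ 0.0888.

0.0888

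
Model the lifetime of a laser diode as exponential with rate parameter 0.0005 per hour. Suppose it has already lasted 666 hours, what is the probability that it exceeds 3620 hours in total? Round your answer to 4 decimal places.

The exponential is memoryless, so the remaining time is again Exp(λ): the condition X > 666 is irrelevant.
P(X > 2954) = e^(−1.477) ≈ 0.2283.

0.2283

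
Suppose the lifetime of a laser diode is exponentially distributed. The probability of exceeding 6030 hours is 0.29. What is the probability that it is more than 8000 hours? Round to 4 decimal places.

0.1935

e^(−λ·6030) = 0.29 ⇒ λ = −ln(0.29)/6030 = 0.000205286.
P(X > 8000) = e^(−0.000205286·8000) = e^(−1.6423) ≈ 0.1935.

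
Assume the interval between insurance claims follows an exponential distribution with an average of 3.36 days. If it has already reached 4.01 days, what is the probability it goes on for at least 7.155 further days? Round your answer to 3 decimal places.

0.119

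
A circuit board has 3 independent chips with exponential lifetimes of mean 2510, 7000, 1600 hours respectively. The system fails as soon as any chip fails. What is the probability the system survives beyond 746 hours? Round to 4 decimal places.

The first failure time is exponential with rate Σλ_i = 1/2510 + 1/7000 + 1/1600 = 0.00116626 per hour.
P(min > 746) = e^(−0.00116626·746) = e^(−0.87003) ≈ 0.4189.

0.4189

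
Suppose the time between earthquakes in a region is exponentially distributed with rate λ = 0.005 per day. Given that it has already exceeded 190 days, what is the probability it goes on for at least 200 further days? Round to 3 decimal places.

0.368

The exponential is memoryless, so the remaining time is again Exp(λ): the condition X > 190 is irrelevant.
P(X > 200) = e^(−1) ≈ 0.368.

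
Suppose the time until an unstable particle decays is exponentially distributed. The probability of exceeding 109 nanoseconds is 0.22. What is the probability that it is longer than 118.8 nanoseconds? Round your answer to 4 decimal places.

0.1920

e^(−λ·109) = 0.22 ⇒ λ = −ln(0.22)/109 = 0.0138911.
P(X > 118.8) = e^(−0.0138911·118.8) = e^(−1.6503) ≈ 0.1920.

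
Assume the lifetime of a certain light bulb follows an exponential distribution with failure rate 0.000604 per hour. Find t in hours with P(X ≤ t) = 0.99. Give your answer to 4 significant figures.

7624

Set 1 − e^(−λt) = 0.99, so t = −ln(0.01)/λ = 4.6052/0.000604 ≈ 7624.45 hours.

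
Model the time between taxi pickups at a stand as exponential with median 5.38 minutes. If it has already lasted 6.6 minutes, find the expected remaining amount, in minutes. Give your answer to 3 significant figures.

7.76

For an exponential, median = ln(2)/λ, so λ = ln 2 / 5.38 = 0.128838 per minute.
By memorylessness, the remaining amount past any threshold is again Exp(λ) with mean 1/λ = 7.7617 minutes.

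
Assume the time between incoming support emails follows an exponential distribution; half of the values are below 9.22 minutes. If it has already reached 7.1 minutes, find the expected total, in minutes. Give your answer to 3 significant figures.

For an exponential, median = ln(2)/λ, so λ = ln 2 / 9.22 = 0.0751787 per minute.
By memorylessness, E[X | X > 7.1] = 7.1 + 1/λ = 7.1 + 13.3016 = 20.4016 minutes.

20.4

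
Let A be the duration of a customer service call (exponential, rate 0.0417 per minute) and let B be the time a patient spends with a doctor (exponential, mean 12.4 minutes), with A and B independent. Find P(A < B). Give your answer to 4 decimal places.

λ_1 = 0.0417, λ_2 = 1/12.4 = 0.0806452.
For independent exponentials, P(A < B) = λ_1/(λ_1+λ_2) = 0.0417/0.122345 ≈ 0.3408.

0.3408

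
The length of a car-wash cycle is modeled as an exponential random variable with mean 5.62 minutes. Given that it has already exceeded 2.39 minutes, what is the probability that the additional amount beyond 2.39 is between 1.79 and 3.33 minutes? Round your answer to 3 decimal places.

The rate is λ = 1/5.62 = 0.177936 per minute.
Memoryless: the residual past 2.39 is again Exp(λ).
P(1.79 < residual < 3.33) = e^(−λ·1.79) − e^(−λ·3.33) = 0.72724 − 0.55293 ≈ 0.174.

0.174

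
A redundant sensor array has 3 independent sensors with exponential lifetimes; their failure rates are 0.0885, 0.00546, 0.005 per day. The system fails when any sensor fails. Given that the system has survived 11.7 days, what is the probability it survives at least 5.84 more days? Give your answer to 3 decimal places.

0.561

Time to first failure ~ Exp(Σλ) with Σλ = 0.09896.
By memorylessness, P(T > 11.7+5.84 | T > 11.7) = P(T > 5.84) = e^(−0.09896·5.84) ≈ 0.561.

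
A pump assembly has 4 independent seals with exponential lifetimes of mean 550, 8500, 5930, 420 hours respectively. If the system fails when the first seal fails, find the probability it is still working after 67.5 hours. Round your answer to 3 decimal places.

0.739

The first failure time is exponential with rate Σλ_i = 1/550 + 1/8500 + 1/5930 + 1/420 = 0.00448542 per hour.
P(min > 67.5) = e^(−0.00448542·67.5) = e^(−0.30277) ≈ 0.739.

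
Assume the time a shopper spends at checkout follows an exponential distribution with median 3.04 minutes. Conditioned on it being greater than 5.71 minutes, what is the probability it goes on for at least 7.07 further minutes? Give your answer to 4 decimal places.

For an exponential, median = ln(2)/λ, so λ = ln 2 / 3.04 = 0.228009 per minute.
By the memoryless property, P(X > 5.71+7.07 | X > 5.71) = P(X > 7.07).
P(X > 7.07) = e^(−1.612) ≈ 0.1995.

0.1995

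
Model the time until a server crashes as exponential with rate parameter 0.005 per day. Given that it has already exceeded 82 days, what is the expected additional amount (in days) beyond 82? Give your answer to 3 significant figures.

200

By memorylessness, the remaining amount past any threshold is again Exp(λ) with mean 1/λ = 200 days.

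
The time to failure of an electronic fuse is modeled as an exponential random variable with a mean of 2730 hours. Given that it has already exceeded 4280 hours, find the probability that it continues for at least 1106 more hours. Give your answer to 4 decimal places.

0.6669

The rate is λ = 1/2730 = 0.0003663 per hour.
By the memoryless property, P(X > 4280+1106 | X > 4280) = P(X > 1106).
P(X > 1106) = e^(−0.40513) ≈ 0.6669.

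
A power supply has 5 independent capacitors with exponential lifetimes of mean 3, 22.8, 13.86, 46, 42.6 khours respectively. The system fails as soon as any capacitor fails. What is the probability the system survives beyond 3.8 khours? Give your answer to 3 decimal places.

The first failure time is exponential with rate Σλ_i = 1/3 + 1/22.8 + 1/13.86 + 1/46 + 1/42.6 = 0.494556 per khour.
P(min > 3.8) = e^(−0.494556·3.8) = e^(−1.8793) ≈ 0.153.

0.153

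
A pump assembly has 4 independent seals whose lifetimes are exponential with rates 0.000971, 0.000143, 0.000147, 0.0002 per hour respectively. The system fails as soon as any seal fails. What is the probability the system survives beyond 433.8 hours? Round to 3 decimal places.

0.531

The time to first failure is exponential with rate Σλ = 0.000971 + 0.000143 + 0.000147 + 0.0002 = 0.001461.
P(min > 433.8) = e^(−0.001461·433.8) = e^(−0.63378) ≈ 0.531.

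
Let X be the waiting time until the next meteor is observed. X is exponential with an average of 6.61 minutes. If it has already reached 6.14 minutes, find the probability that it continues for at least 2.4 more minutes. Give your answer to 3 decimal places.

The rate is λ = 1/6.61 = 0.151286 per minute.
P(X > s+t | X > s) = e^(−λ(s+t))/e^(−λs) = e^(−λt), independent of s = 6.14.
P(X > 2.4) = e^(−0.36309) ≈ 0.696.

0.696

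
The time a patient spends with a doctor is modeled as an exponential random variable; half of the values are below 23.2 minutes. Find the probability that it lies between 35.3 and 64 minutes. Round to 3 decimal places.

For an exponential, median = ln(2)/λ, so λ = ln 2 / 23.2 = 0.029877 per minute.
P(35.3 < X < 64) = e^(−λ·35.3) − e^(−λ·64) = 0.34831 − 0.14777 ≈ 0.201.

0.201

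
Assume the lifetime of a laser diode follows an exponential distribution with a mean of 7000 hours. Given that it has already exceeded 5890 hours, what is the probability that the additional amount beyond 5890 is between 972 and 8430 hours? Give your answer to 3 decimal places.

The rate is λ = 1/7000 = 0.000142857 per hour.
Memoryless: the residual past 5890 is again Exp(λ).
P(972 < residual < 8430) = e^(−λ·972) − e^(−λ·8430) = 0.87035 − 0.29991 ≈ 0.570.

0.570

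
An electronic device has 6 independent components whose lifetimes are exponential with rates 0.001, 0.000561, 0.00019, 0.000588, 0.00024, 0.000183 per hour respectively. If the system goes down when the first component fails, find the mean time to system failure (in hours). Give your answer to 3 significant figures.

362

The time to first failure is exponential with rate Σλ = 0.001 + 0.000561 + 0.00019 + 0.000588 + 0.00024 + 0.000183 = 0.002762.
E[min] = 1/Σλ = 1/0.002762 = 362.056 hours.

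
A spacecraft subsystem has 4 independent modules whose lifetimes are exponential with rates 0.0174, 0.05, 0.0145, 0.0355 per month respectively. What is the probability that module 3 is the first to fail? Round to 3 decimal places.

0.124

The time to first failure is exponential with rate Σλ = 0.0174 + 0.05 + 0.0145 + 0.0355 = 0.1174.
P(module 3 first) = λ_3/Σλ = 0.0145/0.1174 ≈ 0.124.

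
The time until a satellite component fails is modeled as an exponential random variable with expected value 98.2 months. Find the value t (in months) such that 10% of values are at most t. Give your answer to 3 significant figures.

10.3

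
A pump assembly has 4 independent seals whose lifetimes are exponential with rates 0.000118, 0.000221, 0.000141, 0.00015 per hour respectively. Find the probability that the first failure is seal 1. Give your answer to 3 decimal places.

0.187

The time to first failure is exponential with rate Σλ = 0.000118 + 0.000221 + 0.000141 + 0.00015 = 0.00063.
P(seal 1 first) = λ_1/Σλ = 0.000118/0.00063 ≈ 0.187.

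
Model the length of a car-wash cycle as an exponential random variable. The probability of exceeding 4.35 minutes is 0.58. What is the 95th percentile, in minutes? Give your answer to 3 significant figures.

23.9

e^(−λ·4.35) = 0.58 ⇒ λ = −ln(0.58)/4.35 = 0.125225.
95th percentile: 1 − e^(−λt) = 0.95, t = −ln(0.05)/λ = 23.9229 minutes.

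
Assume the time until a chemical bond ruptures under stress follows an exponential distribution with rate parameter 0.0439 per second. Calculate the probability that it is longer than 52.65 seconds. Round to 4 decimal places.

0.0991

P(X > 52.65) = e^(−λ·52.65) = e^(−2.3113) ≈ 0.0991.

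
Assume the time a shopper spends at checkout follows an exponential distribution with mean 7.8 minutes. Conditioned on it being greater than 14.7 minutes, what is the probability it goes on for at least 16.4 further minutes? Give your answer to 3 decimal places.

The rate is λ = 1/7.8 = 0.128205 per minute.
P(X > s+t | X > s) = e^(−λ(s+t))/e^(−λs) = e^(−λt), independent of s = 14.7.
P(X > 16.4) = e^(−2.1026) ≈ 0.122.

0.122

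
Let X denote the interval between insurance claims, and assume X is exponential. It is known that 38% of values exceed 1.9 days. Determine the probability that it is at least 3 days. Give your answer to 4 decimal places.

e^(−λ·1.9) = 0.38 ⇒ λ = −ln(0.38)/1.9 = 0.509255.
P(X > 3) = e^(−0.509255·3) = e^(−1.5278) ≈ 0.2170.

0.2170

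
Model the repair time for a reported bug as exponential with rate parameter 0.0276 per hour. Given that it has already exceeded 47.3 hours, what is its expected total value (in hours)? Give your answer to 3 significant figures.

83.5

By memorylessness, E[X | X > 47.3] = 47.3 + 1/λ = 47.3 + 36.2319 = 83.5319 hours.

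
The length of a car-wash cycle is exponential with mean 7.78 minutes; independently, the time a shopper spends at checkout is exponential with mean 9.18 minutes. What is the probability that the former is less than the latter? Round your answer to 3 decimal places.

0.541

λ_1 = 1/7.78 = 0.128535, λ_2 = 1/9.18 = 0.108932.
For independent exponentials, P(the former < the latter) = λ_1/(λ_1+λ_2) = 0.128535/0.237467 ≈ 0.541.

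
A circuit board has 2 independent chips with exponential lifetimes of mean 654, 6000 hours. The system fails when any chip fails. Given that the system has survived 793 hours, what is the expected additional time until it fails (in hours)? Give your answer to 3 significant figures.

590

First-failure rate Σλ = 1/654 + 1/6000 = 0.00169572.
By memorylessness the expected residual is 1/Σλ = 589.72 hours, regardless of the 793 already elapsed.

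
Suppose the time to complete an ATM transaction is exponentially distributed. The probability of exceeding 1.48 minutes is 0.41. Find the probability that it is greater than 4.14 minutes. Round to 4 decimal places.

0.0826

e^(−λ·1.48) = 0.41 ⇒ λ = −ln(0.41)/1.48 = 0.602431.
P(X > 4.14) = e^(−0.602431·4.14) = e^(−2.4941) ≈ 0.0826.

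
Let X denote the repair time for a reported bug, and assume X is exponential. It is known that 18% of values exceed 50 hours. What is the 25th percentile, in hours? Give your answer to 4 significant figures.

8.388

e^(−λ·50) = 0.18 ⇒ λ = −ln(0.18)/50 = 0.034296.
25th percentile: 1 − e^(−λt) = 0.25, t = −ln(0.75)/λ = 8.38822 hours.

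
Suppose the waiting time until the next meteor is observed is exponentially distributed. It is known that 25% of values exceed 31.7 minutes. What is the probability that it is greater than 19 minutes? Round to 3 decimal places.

e^(−λ·31.7) = 0.25 ⇒ λ = −ln(0.25)/31.7 = 0.0437317.
P(X > 19) = e^(−0.0437317·19) = e^(−0.8309) ≈ 0.436.

0.436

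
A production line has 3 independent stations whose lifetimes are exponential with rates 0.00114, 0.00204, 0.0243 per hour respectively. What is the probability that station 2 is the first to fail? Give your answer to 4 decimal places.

0.0742

The time to first failure is exponential with rate Σλ = 0.00114 + 0.00204 + 0.0243 = 0.02748.
P(station 2 first) = λ_2/Σλ = 0.00204/0.02748 ≈ 0.0742.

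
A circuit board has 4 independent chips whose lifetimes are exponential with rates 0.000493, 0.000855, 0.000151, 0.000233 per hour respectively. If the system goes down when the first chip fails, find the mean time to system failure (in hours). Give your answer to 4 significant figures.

577.4

The time to first failure is exponential with rate Σλ = 0.000493 + 0.000855 + 0.000151 + 0.000233 = 0.001732.
E[min] = 1/Σλ = 1/0.001732 = 577.367 hours.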